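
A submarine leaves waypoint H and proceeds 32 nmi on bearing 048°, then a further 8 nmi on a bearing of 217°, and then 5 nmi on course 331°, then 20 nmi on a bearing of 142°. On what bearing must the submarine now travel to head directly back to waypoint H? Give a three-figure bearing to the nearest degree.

263°

Leg 1 (048°, 32 nmi): east 32 sin 48° = 23.78, north 32 cos 48° = 21.41
Leg 2 (217°, 8 nmi): east 8 sin 217° = -4.81, north 8 cos 217° = -6.39
Leg 3 (331°, 5 nmi): east 5 sin 331° = -2.42, north 5 cos 331° = 4.37
Leg 4 (142°, 20 nmi): east 20 sin 142° = 12.31, north 20 cos 142° = -15.76
Net displacement: 28.86 east, 3.64 north. Direction back to start is (-28.86, -3.64): bearing = atan2(-28.86, -3.64) mod 360° = 262.82° ≈ 263°.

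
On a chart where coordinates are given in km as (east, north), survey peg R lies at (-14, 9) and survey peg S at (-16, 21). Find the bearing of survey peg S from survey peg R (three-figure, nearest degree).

Δeast = -16 − -14 = -2.00; Δnorth = 21 − 9 = 12.00.
Bearing = atan2(Δeast, Δnorth) mod 360° = 350.54° ≈ 351°.

351°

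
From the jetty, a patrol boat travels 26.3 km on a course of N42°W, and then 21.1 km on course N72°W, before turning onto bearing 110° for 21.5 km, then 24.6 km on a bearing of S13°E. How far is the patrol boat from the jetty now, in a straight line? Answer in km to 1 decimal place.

Leg 1 (N42°W, 26.3 km): east 26.3 sin 318° = -17.60, north 26.3 cos 318° = 19.54
Leg 2 (N72°W, 21.1 km): east 21.1 sin 288° = -20.07, north 21.1 cos 288° = 6.52
Leg 3 (110°, 21.5 km): east 21.5 sin 110° = 20.20, north 21.5 cos 110° = -7.35
Leg 4 (S13°E, 24.6 km): east 24.6 sin 167° = 5.53, north 24.6 cos 167° = -23.97
Net: -11.93 east, -5.26 north. Distance = √((-11.93)² + (-5.26)²) = 13.036 km.

13.0 km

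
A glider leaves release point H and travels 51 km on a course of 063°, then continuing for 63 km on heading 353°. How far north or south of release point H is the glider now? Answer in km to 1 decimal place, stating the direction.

Leg 1 (063°, 51 km): east 51 sin 63° = 45.44, north 51 cos 63° = 23.15
Leg 2 (353°, 63 km): east 63 sin 353° = -7.68, north 63 cos 353° = 62.53
Net north component: 85.68 km.

85.7 km north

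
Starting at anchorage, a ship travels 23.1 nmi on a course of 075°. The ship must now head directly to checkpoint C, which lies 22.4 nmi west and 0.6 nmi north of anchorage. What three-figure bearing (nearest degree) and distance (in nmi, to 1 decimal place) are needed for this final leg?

Leg 1 (075°, 23.1 nmi): east 23.1 sin 75° = 22.31, north 23.1 cos 75° = 5.98
Current position: (22.31, 5.98). Target: (-22.4, 0.6). Remaining: Δeast = -44.71, Δnorth = -5.38.
Bearing = atan2(-44.71, -5.38) mod 360° = 263.14°; distance = √((-44.71)² + (-5.38)²) = 45.035 nmi.

263°, 45.0 nmi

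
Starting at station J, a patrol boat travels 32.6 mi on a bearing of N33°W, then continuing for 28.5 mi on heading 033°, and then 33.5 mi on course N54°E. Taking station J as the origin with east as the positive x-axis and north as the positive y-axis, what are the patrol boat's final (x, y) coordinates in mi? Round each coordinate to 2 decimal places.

(24.87, 70.93)

Leg 1 (N33°W, 32.6 mi): east 32.6 sin 327° = -17.76, north 32.6 cos 327° = 27.34
Leg 2 (033°, 28.5 mi): east 28.5 sin 33° = 15.52, north 28.5 cos 33° = 23.90
Leg 3 (N54°E, 33.5 mi): east 33.5 sin 54° = 27.10, north 33.5 cos 54° = 19.69
Summing: 24.87 mi east, 70.93 mi north → (24.87, 70.93).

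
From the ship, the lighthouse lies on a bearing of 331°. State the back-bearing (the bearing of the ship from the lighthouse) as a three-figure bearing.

Back-bearing = 331° − 180° = 151°.

151°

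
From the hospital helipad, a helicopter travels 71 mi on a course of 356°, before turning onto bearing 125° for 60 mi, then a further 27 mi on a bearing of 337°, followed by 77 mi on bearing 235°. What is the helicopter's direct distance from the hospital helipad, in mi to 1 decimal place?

34.0 mi

Leg 1 (356°, 71 mi): east 71 sin 356° = -4.95, north 71 cos 356° = 70.83
Leg 2 (125°, 60 mi): east 60 sin 125° = 49.15, north 60 cos 125° = -34.41
Leg 3 (337°, 27 mi): east 27 sin 337° = -10.55, north 27 cos 337° = 24.85
Leg 4 (235°, 77 mi): east 77 sin 235° = -63.07, north 77 cos 235° = -44.17
Net: -29.43 east, 17.10 north. Distance = √((-29.43)² + (17.10)²) = 34.036 mi.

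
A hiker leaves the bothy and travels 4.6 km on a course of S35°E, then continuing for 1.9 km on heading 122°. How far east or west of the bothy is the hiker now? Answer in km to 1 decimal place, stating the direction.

Leg 1 (S35°E, 4.6 km): east 4.6 sin 145° = 2.64, north 4.6 cos 145° = -3.77
Leg 2 (122°, 1.9 km): east 1.9 sin 122° = 1.61, north 1.9 cos 122° = -1.01
Net east component: 4.25 km.

4.2 km east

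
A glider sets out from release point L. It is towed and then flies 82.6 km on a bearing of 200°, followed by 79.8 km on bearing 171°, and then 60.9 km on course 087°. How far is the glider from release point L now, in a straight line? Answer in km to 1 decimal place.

159.7 km

Leg 1 (200°, 82.6 km): east 82.6 sin 200° = -28.25, north 82.6 cos 200° = -77.62
Leg 2 (171°, 79.8 km): east 79.8 sin 171° = 12.48, north 79.8 cos 171° = -78.82
Leg 3 (087°, 60.9 km): east 60.9 sin 87° = 60.82, north 60.9 cos 87° = 3.19
Net: 45.05 east, -153.25 north. Distance = √((45.05)² + (-153.25)²) = 159.733 km.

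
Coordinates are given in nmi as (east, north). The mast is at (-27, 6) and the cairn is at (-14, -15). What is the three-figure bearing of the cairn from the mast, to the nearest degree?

Δeast = -14 − -27 = 13.00; Δnorth = -15 − 6 = -21.00.
Bearing = atan2(Δeast, Δnorth) mod 360° = 148.24° ≈ 148°.

148°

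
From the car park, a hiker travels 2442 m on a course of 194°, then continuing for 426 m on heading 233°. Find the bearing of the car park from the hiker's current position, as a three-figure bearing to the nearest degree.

Leg 1 (194°, 2442 m): east 2442 sin 194° = -590.77, north 2442 cos 194° = -2369.46
Leg 2 (233°, 426 m): east 426 sin 233° = -340.22, north 426 cos 233° = -256.37
Net displacement: -930.99 east, -2625.84 north. Direction back to start is (930.99, 2625.84): bearing = atan2(930.99, 2625.84) mod 360° = 19.52° ≈ 020°.

020°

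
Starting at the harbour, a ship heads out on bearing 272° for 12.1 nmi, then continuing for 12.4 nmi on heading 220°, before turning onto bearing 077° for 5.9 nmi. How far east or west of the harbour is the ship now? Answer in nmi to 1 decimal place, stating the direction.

14.3 nmi west

Leg 1 (272°, 12.1 nmi): east 12.1 sin 272° = -12.09, north 12.1 cos 272° = 0.42
Leg 2 (220°, 12.4 nmi): east 12.4 sin 220° = -7.97, north 12.4 cos 220° = -9.50
Leg 3 (077°, 5.9 nmi): east 5.9 sin 77° = 5.75, north 5.9 cos 77° = 1.33
Net east component: -14.31 nmi.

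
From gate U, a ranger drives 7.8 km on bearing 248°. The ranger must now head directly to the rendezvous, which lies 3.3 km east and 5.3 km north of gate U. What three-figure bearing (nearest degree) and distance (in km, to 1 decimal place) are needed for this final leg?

Leg 1 (248°, 7.8 km): east 7.8 sin 248° = -7.23, north 7.8 cos 248° = -2.92
Current position: (-7.23, -2.92). Target: (3.3, 5.3). Remaining: Δeast = 10.53, Δnorth = 8.22.
Bearing = atan2(10.53, 8.22) mod 360° = 52.02°; distance = √((10.53)² + (8.22)²) = 13.361 km.

052°, 13.4 km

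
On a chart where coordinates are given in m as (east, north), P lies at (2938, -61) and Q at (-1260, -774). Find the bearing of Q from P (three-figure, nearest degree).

260°

Δeast = -1260 − 2938 = -4198.00; Δnorth = -774 − -61 = -713.00.
Bearing = atan2(Δeast, Δnorth) mod 360° = 260.36° ≈ 260°.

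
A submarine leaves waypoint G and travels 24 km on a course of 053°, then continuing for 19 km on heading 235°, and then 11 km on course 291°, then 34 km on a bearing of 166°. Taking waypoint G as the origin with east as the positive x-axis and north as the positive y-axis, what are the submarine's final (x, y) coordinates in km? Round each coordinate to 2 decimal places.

(1.56, -25.50)

Leg 1 (053°, 24 km): east 24 sin 53° = 19.17, north 24 cos 53° = 14.44
Leg 2 (235°, 19 km): east 19 sin 235° = -15.56, north 19 cos 235° = -10.90
Leg 3 (291°, 11 km): east 11 sin 291° = -10.27, north 11 cos 291° = 3.94
Leg 4 (166°, 34 km): east 34 sin 166° = 8.23, north 34 cos 166° = -32.99
Summing: 1.56 km east, -25.50 km north → (1.56, -25.50).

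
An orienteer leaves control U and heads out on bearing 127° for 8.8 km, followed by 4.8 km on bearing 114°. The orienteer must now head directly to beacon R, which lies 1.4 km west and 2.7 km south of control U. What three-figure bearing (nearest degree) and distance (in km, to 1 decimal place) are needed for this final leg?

290°, 13.6 km

Leg 1 (127°, 8.8 km): east 8.8 sin 127° = 7.03, north 8.8 cos 127° = -5.30
Leg 2 (114°, 4.8 km): east 4.8 sin 114° = 4.39, north 4.8 cos 114° = -1.95
Current position: (11.41, -7.25). Target: (-1.4, -2.7). Remaining: Δeast = -12.81, Δnorth = 4.55.
Bearing = atan2(-12.81, 4.55) mod 360° = 289.54°; distance = √((-12.81)² + (4.55)²) = 13.596 km.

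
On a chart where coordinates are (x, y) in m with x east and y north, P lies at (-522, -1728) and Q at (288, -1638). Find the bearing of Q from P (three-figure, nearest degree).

Δeast = 288 − -522 = 810.00; Δnorth = -1638 − -1728 = 90.00.
Bearing = atan2(Δeast, Δnorth) mod 360° = 83.66° ≈ 084°.

084°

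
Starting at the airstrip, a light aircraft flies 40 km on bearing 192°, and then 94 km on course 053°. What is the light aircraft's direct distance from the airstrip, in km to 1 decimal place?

69.0 km

Leg 1 (192°, 40 km): east 40 sin 192° = -8.32, north 40 cos 192° = -39.13
Leg 2 (053°, 94 km): east 94 sin 53° = 75.07, north 94 cos 53° = 56.57
Net: 66.76 east, 17.44 north. Distance = √((66.76)² + (17.44)²) = 68.997 km.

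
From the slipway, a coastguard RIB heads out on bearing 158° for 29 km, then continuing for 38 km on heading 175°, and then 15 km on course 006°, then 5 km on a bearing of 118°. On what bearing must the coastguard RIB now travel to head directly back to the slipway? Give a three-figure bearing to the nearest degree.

Leg 1 (158°, 29 km): east 29 sin 158° = 10.86, north 29 cos 158° = -26.89
Leg 2 (175°, 38 km): east 38 sin 175° = 3.31, north 38 cos 175° = -37.86
Leg 3 (006°, 15 km): east 15 sin 6° = 1.57, north 15 cos 6° = 14.92
Leg 4 (118°, 5 km): east 5 sin 118° = 4.41, north 5 cos 118° = -2.35
Net displacement: 20.16 east, -52.17 north. Direction back to start is (-20.16, 52.17): bearing = atan2(-20.16, 52.17) mod 360° = 338.87° ≈ 339°.

339°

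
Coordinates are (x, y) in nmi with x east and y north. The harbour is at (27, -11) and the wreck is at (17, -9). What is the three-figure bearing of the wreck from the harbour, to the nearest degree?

281°

Δeast = 17 − 27 = -10.00; Δnorth = -9 − -11 = 2.00.
Bearing = atan2(Δeast, Δnorth) mod 360° = 281.31° ≈ 281°.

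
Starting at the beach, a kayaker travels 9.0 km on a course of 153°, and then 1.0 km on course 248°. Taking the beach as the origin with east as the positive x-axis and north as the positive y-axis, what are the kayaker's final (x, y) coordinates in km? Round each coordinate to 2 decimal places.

(3.16, -8.39)

Leg 1 (153°, 9.0 km): east 9.0 sin 153° = 4.09, north 9.0 cos 153° = -8.02
Leg 2 (248°, 1.0 km): east 1.0 sin 248° = -0.93, north 1.0 cos 248° = -0.37
Summing: 3.16 km east, -8.39 km north → (3.16, -8.39).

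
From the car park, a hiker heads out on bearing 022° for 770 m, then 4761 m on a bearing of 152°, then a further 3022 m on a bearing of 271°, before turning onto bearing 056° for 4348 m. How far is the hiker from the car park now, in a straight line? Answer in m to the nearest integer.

Leg 1 (022°, 770 m): east 770 sin 22° = 288.45, north 770 cos 22° = 713.93
Leg 2 (152°, 4761 m): east 4761 sin 152° = 2235.15, north 4761 cos 152° = -4203.71
Leg 3 (271°, 3022 m): east 3022 sin 271° = -3021.54, north 3022 cos 271° = 52.74
Leg 4 (056°, 4348 m): east 4348 sin 56° = 3604.66, north 4348 cos 56° = 2431.37
Net: 3106.72 east, -1005.67 north. Distance = √((3106.72)² + (-1005.67)²) = 3265.434 m.

3265 m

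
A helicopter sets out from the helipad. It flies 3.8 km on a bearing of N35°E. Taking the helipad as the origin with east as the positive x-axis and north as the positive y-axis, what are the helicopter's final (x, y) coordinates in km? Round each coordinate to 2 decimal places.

Leg 1 (N35°E, 3.8 km): east 3.8 sin 35° = 2.18, north 3.8 cos 35° = 3.11
Summing: 2.18 km east, 3.11 km north → (2.18, 3.11).

(2.18, 3.11)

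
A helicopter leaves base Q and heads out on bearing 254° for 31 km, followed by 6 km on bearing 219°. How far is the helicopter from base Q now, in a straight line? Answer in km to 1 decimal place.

Leg 1 (254°, 31 km): east 31 sin 254° = -29.80, north 31 cos 254° = -8.54
Leg 2 (219°, 6 km): east 6 sin 219° = -3.78, north 6 cos 219° = -4.66
Net: -33.58 east, -13.21 north. Distance = √((-33.58)² + (-13.21)²) = 36.079 km.

36.1 km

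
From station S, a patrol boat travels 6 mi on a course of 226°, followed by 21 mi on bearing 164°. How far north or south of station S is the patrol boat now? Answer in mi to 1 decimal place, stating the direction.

24.4 mi south

Leg 1 (226°, 6 mi): east 6 sin 226° = -4.32, north 6 cos 226° = -4.17
Leg 2 (164°, 21 mi): east 21 sin 164° = 5.79, north 21 cos 164° = -20.19
Net north component: -24.35 mi.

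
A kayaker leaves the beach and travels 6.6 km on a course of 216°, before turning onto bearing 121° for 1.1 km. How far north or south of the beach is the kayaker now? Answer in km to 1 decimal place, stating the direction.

Leg 1 (216°, 6.6 km): east 6.6 sin 216° = -3.88, north 6.6 cos 216° = -5.34
Leg 2 (121°, 1.1 km): east 1.1 sin 121° = 0.94, north 1.1 cos 121° = -0.57
Net north component: -5.91 km.

5.9 km south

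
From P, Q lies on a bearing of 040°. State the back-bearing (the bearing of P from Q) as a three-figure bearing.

220°

Back-bearing = 040° + 180° = 220°.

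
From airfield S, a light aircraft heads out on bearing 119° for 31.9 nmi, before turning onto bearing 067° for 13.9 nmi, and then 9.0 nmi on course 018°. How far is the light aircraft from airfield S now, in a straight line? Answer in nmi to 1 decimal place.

43.5 nmi

Leg 1 (119°, 31.9 nmi): east 31.9 sin 119° = 27.90, north 31.9 cos 119° = -15.47
Leg 2 (067°, 13.9 nmi): east 13.9 sin 67° = 12.80, north 13.9 cos 67° = 5.43
Leg 3 (018°, 9.0 nmi): east 9.0 sin 18° = 2.78, north 9.0 cos 18° = 8.56
Net: 43.48 east, -1.47 north. Distance = √((43.48)² + (-1.47)²) = 43.502 nmi.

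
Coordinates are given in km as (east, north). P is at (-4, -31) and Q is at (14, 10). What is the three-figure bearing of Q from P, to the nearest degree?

Δeast = 14 − -4 = 18.00; Δnorth = 10 − -31 = 41.00.
Bearing = atan2(Δeast, Δnorth) mod 360° = 23.70° ≈ 024°.

024°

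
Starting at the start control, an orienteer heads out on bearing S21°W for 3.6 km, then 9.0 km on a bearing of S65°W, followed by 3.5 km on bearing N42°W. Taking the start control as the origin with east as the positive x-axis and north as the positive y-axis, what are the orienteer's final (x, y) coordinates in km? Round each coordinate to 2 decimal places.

Leg 1 (S21°W, 3.6 km): east 3.6 sin 201° = -1.29, north 3.6 cos 201° = -3.36
Leg 2 (S65°W, 9.0 km): east 9.0 sin 245° = -8.16, north 9.0 cos 245° = -3.80
Leg 3 (N42°W, 3.5 km): east 3.5 sin 318° = -2.34, north 3.5 cos 318° = 2.60
Summing: -11.79 km east, -4.56 km north → (-11.79, -4.56).

(-11.79, -4.56)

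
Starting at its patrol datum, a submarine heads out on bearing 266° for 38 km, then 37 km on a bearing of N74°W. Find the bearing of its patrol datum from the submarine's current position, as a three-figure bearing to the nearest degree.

Leg 1 (266°, 38 km): east 38 sin 266° = -37.91, north 38 cos 266° = -2.65
Leg 2 (N74°W, 37 km): east 37 sin 286° = -35.57, north 37 cos 286° = 10.20
Net displacement: -73.47 east, 7.55 north. Direction back to start is (73.47, -7.55): bearing = atan2(73.47, -7.55) mod 360° = 95.87° ≈ 096°.

096°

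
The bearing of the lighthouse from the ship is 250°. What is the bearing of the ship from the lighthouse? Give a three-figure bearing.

070°

Back-bearing = 250° − 180° = 070°.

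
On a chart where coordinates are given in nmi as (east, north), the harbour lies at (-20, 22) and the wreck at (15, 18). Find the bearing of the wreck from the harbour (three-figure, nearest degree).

Δeast = 15 − -20 = 35.00; Δnorth = 18 − 22 = -4.00.
Bearing = atan2(Δeast, Δnorth) mod 360° = 96.52° ≈ 097°.

097°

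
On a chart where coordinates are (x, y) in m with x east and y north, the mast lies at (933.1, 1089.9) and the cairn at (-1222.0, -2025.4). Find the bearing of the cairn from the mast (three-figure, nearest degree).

215°

Δeast = -1222.0 − 933.1 = -2155.10; Δnorth = -2025.4 − 1089.9 = -3115.30.
Bearing = atan2(Δeast, Δnorth) mod 360° = 214.67° ≈ 215°.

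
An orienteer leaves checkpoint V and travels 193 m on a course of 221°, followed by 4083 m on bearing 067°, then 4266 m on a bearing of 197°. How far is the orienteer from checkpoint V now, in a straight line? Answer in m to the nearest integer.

Leg 1 (221°, 193 m): east 193 sin 221° = -126.62, north 193 cos 221° = -145.66
Leg 2 (067°, 4083 m): east 4083 sin 67° = 3758.42, north 4083 cos 67° = 1595.36
Leg 3 (197°, 4266 m): east 4266 sin 197° = -1247.26, north 4266 cos 197° = -4079.60
Net: 2384.54 east, -2629.90 north. Distance = √((2384.54)² + (-2629.90)²) = 3549.989 m.

3550 m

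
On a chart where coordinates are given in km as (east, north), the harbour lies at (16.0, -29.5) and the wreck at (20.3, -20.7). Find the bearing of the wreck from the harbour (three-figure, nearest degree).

026°

Δeast = 20.3 − 16.0 = 4.30; Δnorth = -20.7 − -29.5 = 8.80.
Bearing = atan2(Δeast, Δnorth) mod 360° = 26.04° ≈ 026°.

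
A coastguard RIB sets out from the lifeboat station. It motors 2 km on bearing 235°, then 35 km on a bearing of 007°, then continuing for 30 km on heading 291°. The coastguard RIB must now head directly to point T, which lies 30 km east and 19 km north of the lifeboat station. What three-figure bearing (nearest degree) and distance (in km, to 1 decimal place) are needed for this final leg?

Leg 1 (235°, 2 km): east 2 sin 235° = -1.64, north 2 cos 235° = -1.15
Leg 2 (007°, 35 km): east 35 sin 7° = 4.27, north 35 cos 7° = 34.74
Leg 3 (291°, 30 km): east 30 sin 291° = -28.01, north 30 cos 291° = 10.75
Current position: (-25.38, 44.34). Target: (30, 19). Remaining: Δeast = 55.38, Δnorth = -25.34.
Bearing = atan2(55.38, -25.34) mod 360° = 114.59°; distance = √((55.38)² + (-25.34)²) = 60.904 km.

115°, 60.9 km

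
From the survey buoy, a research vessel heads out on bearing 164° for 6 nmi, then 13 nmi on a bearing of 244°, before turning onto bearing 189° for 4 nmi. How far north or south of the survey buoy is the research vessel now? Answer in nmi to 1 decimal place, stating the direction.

Leg 1 (164°, 6 nmi): east 6 sin 164° = 1.65, north 6 cos 164° = -5.77
Leg 2 (244°, 13 nmi): east 13 sin 244° = -11.68, north 13 cos 244° = -5.70
Leg 3 (189°, 4 nmi): east 4 sin 189° = -0.63, north 4 cos 189° = -3.95
Net north component: -15.42 nmi.

15.4 nmi south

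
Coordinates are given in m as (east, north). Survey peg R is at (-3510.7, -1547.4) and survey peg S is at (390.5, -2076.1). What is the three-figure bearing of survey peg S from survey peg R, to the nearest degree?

098°

Δeast = 390.5 − -3510.7 = 3901.20; Δnorth = -2076.1 − -1547.4 = -528.70.
Bearing = atan2(Δeast, Δnorth) mod 360° = 97.72° ≈ 098°.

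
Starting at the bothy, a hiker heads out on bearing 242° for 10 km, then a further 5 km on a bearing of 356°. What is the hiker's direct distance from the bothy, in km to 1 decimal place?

9.2 km

Leg 1 (242°, 10 km): east 10 sin 242° = -8.83, north 10 cos 242° = -4.69
Leg 2 (356°, 5 km): east 5 sin 356° = -0.35, north 5 cos 356° = 4.99
Net: -9.18 east, 0.29 north. Distance = √((-9.18)² + (0.29)²) = 9.183 km.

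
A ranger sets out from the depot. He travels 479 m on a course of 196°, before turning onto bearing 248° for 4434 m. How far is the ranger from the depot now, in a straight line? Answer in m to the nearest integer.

4744 m

Leg 1 (196°, 479 m): east 479 sin 196° = -132.03, north 479 cos 196° = -460.44
Leg 2 (248°, 4434 m): east 4434 sin 248° = -4111.13, north 4434 cos 248° = -1661.01
Net: -4243.16 east, -2121.45 north. Distance = √((-4243.16)² + (-2121.45)²) = 4743.942 m.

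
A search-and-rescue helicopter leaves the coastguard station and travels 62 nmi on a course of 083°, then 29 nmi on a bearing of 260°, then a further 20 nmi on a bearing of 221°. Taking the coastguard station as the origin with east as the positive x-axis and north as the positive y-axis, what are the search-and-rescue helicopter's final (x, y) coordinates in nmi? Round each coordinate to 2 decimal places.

(19.86, -12.57)

Leg 1 (083°, 62 nmi): east 62 sin 83° = 61.54, north 62 cos 83° = 7.56
Leg 2 (260°, 29 nmi): east 29 sin 260° = -28.56, north 29 cos 260° = -5.04
Leg 3 (221°, 20 nmi): east 20 sin 221° = -13.12, north 20 cos 221° = -15.09
Summing: 19.86 nmi east, -12.57 nmi north → (19.86, -12.57).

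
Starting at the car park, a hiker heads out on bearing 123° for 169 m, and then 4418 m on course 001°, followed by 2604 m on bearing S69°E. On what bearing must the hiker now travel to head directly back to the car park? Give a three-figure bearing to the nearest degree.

Leg 1 (123°, 169 m): east 169 sin 123° = 141.74, north 169 cos 123° = -92.04
Leg 2 (001°, 4418 m): east 4418 sin 1° = 77.10, north 4418 cos 1° = 4417.33
Leg 3 (S69°E, 2604 m): east 2604 sin 111° = 2431.04, north 2604 cos 111° = -933.19
Net displacement: 2649.88 east, 3392.09 north. Direction back to start is (-2649.88, -3392.09): bearing = atan2(-2649.88, -3392.09) mod 360° = 218.00° ≈ 218°.

218°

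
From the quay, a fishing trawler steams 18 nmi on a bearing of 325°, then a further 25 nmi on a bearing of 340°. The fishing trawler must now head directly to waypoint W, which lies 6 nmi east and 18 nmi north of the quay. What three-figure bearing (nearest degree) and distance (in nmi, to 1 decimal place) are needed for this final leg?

Leg 1 (325°, 18 nmi): east 18 sin 325° = -10.32, north 18 cos 325° = 14.74
Leg 2 (340°, 25 nmi): east 25 sin 340° = -8.55, north 25 cos 340° = 23.49
Current position: (-18.87, 38.24). Target: (6, 18). Remaining: Δeast = 24.87, Δnorth = -20.24.
Bearing = atan2(24.87, -20.24) mod 360° = 129.13°; distance = √((24.87)² + (-20.24)²) = 32.067 nmi.

129°, 32.1 nmi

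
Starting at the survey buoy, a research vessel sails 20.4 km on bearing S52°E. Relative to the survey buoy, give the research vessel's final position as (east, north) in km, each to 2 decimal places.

(16.08, -12.56)

Leg 1 (S52°E, 20.4 km): east 20.4 sin 128° = 16.08, north 20.4 cos 128° = -12.56
Summing: 16.08 km east, -12.56 km north → (16.08, -12.56).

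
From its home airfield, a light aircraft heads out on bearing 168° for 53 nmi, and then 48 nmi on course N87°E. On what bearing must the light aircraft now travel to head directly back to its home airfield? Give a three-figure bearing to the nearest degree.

310°

Leg 1 (168°, 53 nmi): east 53 sin 168° = 11.02, north 53 cos 168° = -51.84
Leg 2 (N87°E, 48 nmi): east 48 sin 87° = 47.93, north 48 cos 87° = 2.51
Net displacement: 58.95 east, -49.33 north. Direction back to start is (-58.95, 49.33): bearing = atan2(-58.95, 49.33) mod 360° = 309.92° ≈ 310°.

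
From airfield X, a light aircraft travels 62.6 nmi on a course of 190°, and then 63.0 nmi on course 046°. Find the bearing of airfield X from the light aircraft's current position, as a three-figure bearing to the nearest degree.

Leg 1 (190°, 62.6 nmi): east 62.6 sin 190° = -10.87, north 62.6 cos 190° = -61.65
Leg 2 (046°, 63.0 nmi): east 63.0 sin 46° = 45.32, north 63.0 cos 46° = 43.76
Net displacement: 34.45 east, -17.89 north. Direction back to start is (-34.45, 17.89): bearing = atan2(-34.45, 17.89) mod 360° = 297.44° ≈ 297°.

297°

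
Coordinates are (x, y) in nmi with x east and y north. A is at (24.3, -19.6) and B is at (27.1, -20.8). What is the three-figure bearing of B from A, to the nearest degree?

Δeast = 27.1 − 24.3 = 2.80; Δnorth = -20.8 − -19.6 = -1.20.
Bearing = atan2(Δeast, Δnorth) mod 360° = 113.20° ≈ 113°.

113°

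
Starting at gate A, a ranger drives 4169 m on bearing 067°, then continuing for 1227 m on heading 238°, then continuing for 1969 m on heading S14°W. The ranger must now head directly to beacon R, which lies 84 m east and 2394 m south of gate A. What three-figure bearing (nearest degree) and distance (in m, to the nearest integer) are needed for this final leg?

Leg 1 (067°, 4169 m): east 4169 sin 67° = 3837.58, north 4169 cos 67° = 1628.96
Leg 2 (238°, 1227 m): east 1227 sin 238° = -1040.56, north 1227 cos 238° = -650.21
Leg 3 (S14°W, 1969 m): east 1969 sin 194° = -476.34, north 1969 cos 194° = -1910.51
Current position: (2320.69, -931.77). Target: (84, -2394). Remaining: Δeast = -2236.69, Δnorth = -1462.23.
Bearing = atan2(-2236.69, -1462.23) mod 360° = 236.83°; distance = √((-2236.69)² + (-1462.23)²) = 2672.245 m.

237°, 2672 m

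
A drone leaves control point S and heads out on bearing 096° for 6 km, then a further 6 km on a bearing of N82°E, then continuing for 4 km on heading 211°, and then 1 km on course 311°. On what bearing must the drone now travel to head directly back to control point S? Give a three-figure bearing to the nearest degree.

286°

Leg 1 (096°, 6 km): east 6 sin 96° = 5.97, north 6 cos 96° = -0.63
Leg 2 (N82°E, 6 km): east 6 sin 82° = 5.94, north 6 cos 82° = 0.84
Leg 3 (211°, 4 km): east 4 sin 211° = -2.06, north 4 cos 211° = -3.43
Leg 4 (311°, 1 km): east 1 sin 311° = -0.75, north 1 cos 311° = 0.66
Net displacement: 9.09 east, -2.56 north. Direction back to start is (-9.09, 2.56): bearing = atan2(-9.09, 2.56) mod 360° = 285.75° ≈ 286°.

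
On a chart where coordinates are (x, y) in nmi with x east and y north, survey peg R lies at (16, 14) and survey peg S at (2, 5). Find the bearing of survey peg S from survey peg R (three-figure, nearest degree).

237°

Δeast = 2 − 16 = -14.00; Δnorth = 5 − 14 = -9.00.
Bearing = atan2(Δeast, Δnorth) mod 360° = 237.26° ≈ 237°.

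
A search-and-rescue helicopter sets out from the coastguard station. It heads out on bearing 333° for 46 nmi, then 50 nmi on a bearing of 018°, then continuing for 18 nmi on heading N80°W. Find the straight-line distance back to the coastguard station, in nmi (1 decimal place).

94.5 nmi

Leg 1 (333°, 46 nmi): east 46 sin 333° = -20.88, north 46 cos 333° = 40.99
Leg 2 (018°, 50 nmi): east 50 sin 18° = 15.45, north 50 cos 18° = 47.55
Leg 3 (N80°W, 18 nmi): east 18 sin 280° = -17.73, north 18 cos 280° = 3.13
Net: -23.16 east, 91.66 north. Distance = √((-23.16)² + (91.66)²) = 94.545 nmi.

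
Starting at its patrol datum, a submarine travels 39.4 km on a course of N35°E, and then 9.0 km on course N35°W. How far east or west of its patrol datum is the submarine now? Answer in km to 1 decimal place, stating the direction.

Leg 1 (N35°E, 39.4 km): east 39.4 sin 35° = 22.60, north 39.4 cos 35° = 32.27
Leg 2 (N35°W, 9.0 km): east 9.0 sin 325° = -5.16, north 9.0 cos 325° = 7.37
Net east component: 17.44 km.

17.4 km east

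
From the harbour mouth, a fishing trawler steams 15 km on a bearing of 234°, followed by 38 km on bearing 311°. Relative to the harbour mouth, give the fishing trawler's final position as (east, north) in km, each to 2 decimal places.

(-40.81, 16.11)

Leg 1 (234°, 15 km): east 15 sin 234° = -12.14, north 15 cos 234° = -8.82
Leg 2 (311°, 38 km): east 38 sin 311° = -28.68, north 38 cos 311° = 24.93
Summing: -40.81 km east, 16.11 km north → (-40.81, 16.11).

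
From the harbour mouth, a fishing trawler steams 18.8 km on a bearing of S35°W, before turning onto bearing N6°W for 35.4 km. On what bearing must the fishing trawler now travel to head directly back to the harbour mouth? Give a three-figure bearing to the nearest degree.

144°

Leg 1 (S35°W, 18.8 km): east 18.8 sin 215° = -10.78, north 18.8 cos 215° = -15.40
Leg 2 (N6°W, 35.4 km): east 35.4 sin 354° = -3.70, north 35.4 cos 354° = 35.21
Net displacement: -14.48 east, 19.81 north. Direction back to start is (14.48, -19.81): bearing = atan2(14.48, -19.81) mod 360° = 143.82° ≈ 144°.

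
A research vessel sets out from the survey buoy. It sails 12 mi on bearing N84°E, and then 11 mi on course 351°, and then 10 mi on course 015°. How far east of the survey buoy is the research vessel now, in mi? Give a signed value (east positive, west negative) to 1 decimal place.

Leg 1 (N84°E, 12 mi): east 12 sin 84° = 11.93, north 12 cos 84° = 1.25
Leg 2 (351°, 11 mi): east 11 sin 351° = -1.72, north 11 cos 351° = 10.86
Leg 3 (015°, 10 mi): east 10 sin 15° = 2.59, north 10 cos 15° = 9.66
Net east component: 12.80 mi.

12.8 mi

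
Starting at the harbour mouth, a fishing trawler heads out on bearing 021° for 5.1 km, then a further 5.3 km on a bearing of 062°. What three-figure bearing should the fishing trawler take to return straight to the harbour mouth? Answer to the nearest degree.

Leg 1 (021°, 5.1 km): east 5.1 sin 21° = 1.83, north 5.1 cos 21° = 4.76
Leg 2 (062°, 5.3 km): east 5.3 sin 62° = 4.68, north 5.3 cos 62° = 2.49
Net displacement: 6.51 east, 7.25 north. Direction back to start is (-6.51, -7.25): bearing = atan2(-6.51, -7.25) mod 360° = 221.91° ≈ 222°.

222°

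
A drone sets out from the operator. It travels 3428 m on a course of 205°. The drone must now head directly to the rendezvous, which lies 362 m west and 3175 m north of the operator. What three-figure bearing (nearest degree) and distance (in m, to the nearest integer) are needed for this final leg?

010°, 6375 m

Leg 1 (205°, 3428 m): east 3428 sin 205° = -1448.74, north 3428 cos 205° = -3106.82
Current position: (-1448.74, -3106.82). Target: (-362, 3175). Remaining: Δeast = 1086.74, Δnorth = 6281.82.
Bearing = atan2(1086.74, 6281.82) mod 360° = 9.81°; distance = √((1086.74)² + (6281.82)²) = 6375.131 m.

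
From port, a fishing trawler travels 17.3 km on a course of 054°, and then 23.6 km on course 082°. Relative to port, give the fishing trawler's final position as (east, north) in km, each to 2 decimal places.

Leg 1 (054°, 17.3 km): east 17.3 sin 54° = 14.00, north 17.3 cos 54° = 10.17
Leg 2 (082°, 23.6 km): east 23.6 sin 82° = 23.37, north 23.6 cos 82° = 3.28
Summing: 37.37 km east, 13.45 km north → (37.37, 13.45).

(37.37, 13.45)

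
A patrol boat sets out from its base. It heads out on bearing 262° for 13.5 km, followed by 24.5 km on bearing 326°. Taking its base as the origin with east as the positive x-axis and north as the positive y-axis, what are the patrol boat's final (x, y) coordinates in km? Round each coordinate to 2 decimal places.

Leg 1 (262°, 13.5 km): east 13.5 sin 262° = -13.37, north 13.5 cos 262° = -1.88
Leg 2 (326°, 24.5 km): east 24.5 sin 326° = -13.70, north 24.5 cos 326° = 20.31
Summing: -27.07 km east, 18.43 km north → (-27.07, 18.43).

(-27.07, 18.43)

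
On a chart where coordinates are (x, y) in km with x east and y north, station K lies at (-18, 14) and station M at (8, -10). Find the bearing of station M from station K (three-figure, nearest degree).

133°

Δeast = 8 − -18 = 26.00; Δnorth = -10 − 14 = -24.00.
Bearing = atan2(Δeast, Δnorth) mod 360° = 132.71° ≈ 133°.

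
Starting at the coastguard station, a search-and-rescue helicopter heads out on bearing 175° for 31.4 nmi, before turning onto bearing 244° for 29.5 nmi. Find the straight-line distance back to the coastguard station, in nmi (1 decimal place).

50.2 nmi

Leg 1 (175°, 31.4 nmi): east 31.4 sin 175° = 2.74, north 31.4 cos 175° = -31.28
Leg 2 (244°, 29.5 nmi): east 29.5 sin 244° = -26.51, north 29.5 cos 244° = -12.93
Net: -23.78 east, -44.21 north. Distance = √((-23.78)² + (-44.21)²) = 50.201 nmi.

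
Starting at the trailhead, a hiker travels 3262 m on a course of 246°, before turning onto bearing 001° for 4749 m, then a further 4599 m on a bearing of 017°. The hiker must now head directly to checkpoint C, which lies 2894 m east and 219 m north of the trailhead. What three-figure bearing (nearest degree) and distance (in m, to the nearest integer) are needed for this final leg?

Leg 1 (246°, 3262 m): east 3262 sin 246° = -2979.99, north 3262 cos 246° = -1326.77
Leg 2 (001°, 4749 m): east 4749 sin 1° = 82.88, north 4749 cos 1° = 4748.28
Leg 3 (017°, 4599 m): east 4599 sin 17° = 1344.62, north 4599 cos 17° = 4398.05
Current position: (-1552.49, 7819.55). Target: (2894, 219). Remaining: Δeast = 4446.49, Δnorth = -7600.55.
Bearing = atan2(4446.49, -7600.55) mod 360° = 149.67°; distance = √((4446.49)² + (-7600.55)²) = 8805.655 m.

150°, 8806 m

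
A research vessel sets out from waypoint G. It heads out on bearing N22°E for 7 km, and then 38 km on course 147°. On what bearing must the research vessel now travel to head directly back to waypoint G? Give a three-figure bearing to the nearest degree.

317°

Leg 1 (N22°E, 7 km): east 7 sin 22° = 2.62, north 7 cos 22° = 6.49
Leg 2 (147°, 38 km): east 38 sin 147° = 20.70, north 38 cos 147° = -31.87
Net displacement: 23.32 east, -25.38 north. Direction back to start is (-23.32, 25.38): bearing = atan2(-23.32, 25.38) mod 360° = 317.42° ≈ 317°.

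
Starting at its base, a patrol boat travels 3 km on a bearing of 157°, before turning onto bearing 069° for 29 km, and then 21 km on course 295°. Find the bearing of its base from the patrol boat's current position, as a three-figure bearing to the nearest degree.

Leg 1 (157°, 3 km): east 3 sin 157° = 1.17, north 3 cos 157° = -2.76
Leg 2 (069°, 29 km): east 29 sin 69° = 27.07, north 29 cos 69° = 10.39
Leg 3 (295°, 21 km): east 21 sin 295° = -19.03, north 21 cos 295° = 8.87
Net displacement: 9.21 east, 16.51 north. Direction back to start is (-9.21, -16.51): bearing = atan2(-9.21, -16.51) mod 360° = 209.17° ≈ 209°.

209°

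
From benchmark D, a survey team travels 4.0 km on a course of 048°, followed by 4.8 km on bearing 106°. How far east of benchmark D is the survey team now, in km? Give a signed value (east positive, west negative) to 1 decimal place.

7.6 km

Leg 1 (048°, 4.0 km): east 4.0 sin 48° = 2.97, north 4.0 cos 48° = 2.68
Leg 2 (106°, 4.8 km): east 4.8 sin 106° = 4.61, north 4.8 cos 106° = -1.32
Net east component: 7.59 km.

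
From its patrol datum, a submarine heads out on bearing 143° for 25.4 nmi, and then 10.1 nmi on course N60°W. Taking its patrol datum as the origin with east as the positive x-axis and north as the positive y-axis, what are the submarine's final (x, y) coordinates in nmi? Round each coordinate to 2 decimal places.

(6.54, -15.24)

Leg 1 (143°, 25.4 nmi): east 25.4 sin 143° = 15.29, north 25.4 cos 143° = -20.29
Leg 2 (N60°W, 10.1 nmi): east 10.1 sin 300° = -8.75, north 10.1 cos 300° = 5.05
Summing: 6.54 nmi east, -15.24 nmi north → (6.54, -15.24).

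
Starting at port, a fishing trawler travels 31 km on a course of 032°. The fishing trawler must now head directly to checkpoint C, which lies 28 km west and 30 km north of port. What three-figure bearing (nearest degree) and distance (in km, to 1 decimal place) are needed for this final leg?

275°, 44.6 km

Leg 1 (032°, 31 km): east 31 sin 32° = 16.43, north 31 cos 32° = 26.29
Current position: (16.43, 26.29). Target: (-28, 30). Remaining: Δeast = -44.43, Δnorth = 3.71.
Bearing = atan2(-44.43, 3.71) mod 360° = 274.77°; distance = √((-44.43)² + (3.71)²) = 44.582 km.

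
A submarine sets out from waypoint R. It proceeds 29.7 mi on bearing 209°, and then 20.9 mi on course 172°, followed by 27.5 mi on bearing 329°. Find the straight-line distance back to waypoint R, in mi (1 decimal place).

34.5 mi

Leg 1 (209°, 29.7 mi): east 29.7 sin 209° = -14.40, north 29.7 cos 209° = -25.98
Leg 2 (172°, 20.9 mi): east 20.9 sin 172° = 2.91, north 20.9 cos 172° = -20.70
Leg 3 (329°, 27.5 mi): east 27.5 sin 329° = -14.16, north 27.5 cos 329° = 23.57
Net: -25.65 east, -23.10 north. Distance = √((-25.65)² + (-23.10)²) = 34.522 mi.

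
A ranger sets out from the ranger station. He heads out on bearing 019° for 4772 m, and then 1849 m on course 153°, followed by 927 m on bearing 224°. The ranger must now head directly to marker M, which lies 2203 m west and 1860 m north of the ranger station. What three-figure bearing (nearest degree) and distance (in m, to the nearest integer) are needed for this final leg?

265°, 3966 m

Leg 1 (019°, 4772 m): east 4772 sin 19° = 1553.61, north 4772 cos 19° = 4512.01
Leg 2 (153°, 1849 m): east 1849 sin 153° = 839.43, north 1849 cos 153° = -1647.47
Leg 3 (224°, 927 m): east 927 sin 224° = -643.95, north 927 cos 224° = -666.83
Current position: (1749.09, 2197.72). Target: (-2203, 1860). Remaining: Δeast = -3952.09, Δnorth = -337.72.
Bearing = atan2(-3952.09, -337.72) mod 360° = 265.12°; distance = √((-3952.09)² + (-337.72)²) = 3966.494 m.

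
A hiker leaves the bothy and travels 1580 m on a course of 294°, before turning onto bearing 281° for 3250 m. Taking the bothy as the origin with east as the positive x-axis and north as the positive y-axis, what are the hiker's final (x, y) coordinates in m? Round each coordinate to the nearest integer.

Leg 1 (294°, 1580 m): east 1580 sin 294° = -1443.40, north 1580 cos 294° = 642.64
Leg 2 (281°, 3250 m): east 3250 sin 281° = -3190.29, north 3250 cos 281° = 620.13
Summing: -4633.69 m east, 1262.77 m north → (-4634, 1263).

(-4634, 1263)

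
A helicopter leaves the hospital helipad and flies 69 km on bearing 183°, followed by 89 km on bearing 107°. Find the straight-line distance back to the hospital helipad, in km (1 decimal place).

125.1 km

Leg 1 (183°, 69 km): east 69 sin 183° = -3.61, north 69 cos 183° = -68.91
Leg 2 (107°, 89 km): east 89 sin 107° = 85.11, north 89 cos 107° = -26.02
Net: 81.50 east, -94.93 north. Distance = √((81.50)² + (-94.93)²) = 125.113 km.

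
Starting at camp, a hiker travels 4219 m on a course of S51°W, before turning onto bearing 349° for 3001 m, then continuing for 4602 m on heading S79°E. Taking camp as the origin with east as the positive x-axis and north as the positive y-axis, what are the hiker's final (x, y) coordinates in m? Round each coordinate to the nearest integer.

Leg 1 (S51°W, 4219 m): east 4219 sin 231° = -3278.78, north 4219 cos 231° = -2655.10
Leg 2 (349°, 3001 m): east 3001 sin 349° = -572.62, north 3001 cos 349° = 2945.86
Leg 3 (S79°E, 4602 m): east 4602 sin 101° = 4517.45, north 4602 cos 101° = -878.10
Summing: 666.05 m east, -587.34 m north → (666, -587).

(666, -587)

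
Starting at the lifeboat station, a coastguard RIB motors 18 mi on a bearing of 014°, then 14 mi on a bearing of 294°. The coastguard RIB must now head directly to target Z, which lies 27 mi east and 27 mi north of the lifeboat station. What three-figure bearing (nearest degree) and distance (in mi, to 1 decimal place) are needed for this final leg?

Leg 1 (014°, 18 mi): east 18 sin 14° = 4.35, north 18 cos 14° = 17.47
Leg 2 (294°, 14 mi): east 14 sin 294° = -12.79, north 14 cos 294° = 5.69
Current position: (-8.44, 23.16). Target: (27, 27). Remaining: Δeast = 35.44, Δnorth = 3.84.
Bearing = atan2(35.44, 3.84) mod 360° = 83.81°; distance = √((35.44)² + (3.84)²) = 35.643 mi.

084°, 35.6 mi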